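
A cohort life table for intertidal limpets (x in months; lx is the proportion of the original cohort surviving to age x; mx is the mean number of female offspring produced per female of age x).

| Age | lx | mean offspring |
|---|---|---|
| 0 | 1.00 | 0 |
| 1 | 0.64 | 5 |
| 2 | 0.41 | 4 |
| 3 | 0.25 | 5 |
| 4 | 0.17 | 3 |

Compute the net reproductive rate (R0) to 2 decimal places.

6.60

lx·mx by age: 0, 3.2, 1.64, 1.25, 0.51
R0 = Σ lx·mx = 6.6 → 6.60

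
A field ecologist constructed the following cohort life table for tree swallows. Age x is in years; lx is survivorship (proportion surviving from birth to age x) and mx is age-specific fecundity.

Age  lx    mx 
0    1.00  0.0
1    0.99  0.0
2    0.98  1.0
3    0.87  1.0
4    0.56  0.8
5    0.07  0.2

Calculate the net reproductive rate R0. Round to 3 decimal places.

lx·mx by age: 0, 0, 0.98, 0.87, 0.448, 0.014
R0 = Σ lx·mx = 2.312 → 2.312

2.312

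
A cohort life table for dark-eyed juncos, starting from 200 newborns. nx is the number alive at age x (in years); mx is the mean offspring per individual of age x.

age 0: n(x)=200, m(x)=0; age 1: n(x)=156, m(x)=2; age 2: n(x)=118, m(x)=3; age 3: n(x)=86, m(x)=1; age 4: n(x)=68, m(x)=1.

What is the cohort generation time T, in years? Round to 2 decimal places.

1.89

lx = nx/n0 = nx/200: 1, 0.78, 0.59, 0.43, 0.34
lx·mx: 0, 1.56, 1.77, 0.43, 0.34 → R0 = 4.1
x·lx·mx: 0, 1.56, 3.54, 1.29, 1.36 → Σ = 7.75
T = 7.75 / 4.1 = 1.890244… → 1.89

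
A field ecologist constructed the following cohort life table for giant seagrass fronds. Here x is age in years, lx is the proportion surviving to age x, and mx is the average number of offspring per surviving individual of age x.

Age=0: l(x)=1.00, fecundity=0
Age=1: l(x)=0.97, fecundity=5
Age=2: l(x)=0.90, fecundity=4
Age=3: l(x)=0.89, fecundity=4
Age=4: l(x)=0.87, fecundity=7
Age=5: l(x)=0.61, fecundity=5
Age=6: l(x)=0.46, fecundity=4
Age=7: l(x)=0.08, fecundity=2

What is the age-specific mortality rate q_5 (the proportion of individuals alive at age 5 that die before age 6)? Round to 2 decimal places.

q_5 = (l_5 − l_6) / l_5 = (0.61 − 0.46) / 0.61
     = 0.15 / 0.61 = 0.245902… → 0.25

0.25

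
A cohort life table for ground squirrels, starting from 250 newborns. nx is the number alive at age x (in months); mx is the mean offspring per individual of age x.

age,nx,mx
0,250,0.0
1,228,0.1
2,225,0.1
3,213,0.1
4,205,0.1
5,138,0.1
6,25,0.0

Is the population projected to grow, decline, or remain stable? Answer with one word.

declining

lx = nx/n0 = nx/250: 1, 0.912, 0.9, 0.852, 0.82, 0.552, 0.1
R0 = Σ lx·mx = 0 + 0.0912 + 0.09 + 0.0852 + 0.082 + 0.0552 + 0 = 0.4036
R0 < 1, so the population is declining.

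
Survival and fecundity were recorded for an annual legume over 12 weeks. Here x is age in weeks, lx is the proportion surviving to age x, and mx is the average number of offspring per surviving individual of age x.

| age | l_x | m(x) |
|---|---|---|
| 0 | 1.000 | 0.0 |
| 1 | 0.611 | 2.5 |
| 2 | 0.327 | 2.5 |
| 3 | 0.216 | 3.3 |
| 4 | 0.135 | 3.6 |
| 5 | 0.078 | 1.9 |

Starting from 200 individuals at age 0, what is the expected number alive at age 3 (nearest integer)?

Expected survivors = N0 · l_3 = 200 × 0.216 = 43.2 → 43

43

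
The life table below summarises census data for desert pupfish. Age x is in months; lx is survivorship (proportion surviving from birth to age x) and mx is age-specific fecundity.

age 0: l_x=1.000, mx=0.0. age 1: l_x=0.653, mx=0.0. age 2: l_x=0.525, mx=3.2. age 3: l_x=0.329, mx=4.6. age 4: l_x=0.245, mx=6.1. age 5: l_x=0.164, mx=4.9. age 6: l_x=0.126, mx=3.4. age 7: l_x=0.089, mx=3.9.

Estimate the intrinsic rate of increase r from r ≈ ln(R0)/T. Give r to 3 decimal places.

R0 = Σ lx·mx = 0 + 0 + 1.68 + 1.5134 + 1.4945 + 0.8036 + 0.4284 + 0.3471 = 6.267
Σ x·lx·mx = 22.8963; T = 22.8963/6.267 = 3.65347…
r ≈ ln(R0)/T = ln(6.267)/3.65347… = 0.50234… → 0.502

0.502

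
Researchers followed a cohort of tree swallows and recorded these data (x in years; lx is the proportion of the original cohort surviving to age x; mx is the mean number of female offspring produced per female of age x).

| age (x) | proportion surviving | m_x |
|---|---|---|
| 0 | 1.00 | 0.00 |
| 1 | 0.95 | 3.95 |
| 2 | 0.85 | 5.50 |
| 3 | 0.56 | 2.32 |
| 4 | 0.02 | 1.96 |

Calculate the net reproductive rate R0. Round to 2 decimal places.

lx·mx by age: 0, 3.7525, 4.675, 1.2992, 0.0392
R0 = Σ lx·mx = 9.7659 → 9.77

9.77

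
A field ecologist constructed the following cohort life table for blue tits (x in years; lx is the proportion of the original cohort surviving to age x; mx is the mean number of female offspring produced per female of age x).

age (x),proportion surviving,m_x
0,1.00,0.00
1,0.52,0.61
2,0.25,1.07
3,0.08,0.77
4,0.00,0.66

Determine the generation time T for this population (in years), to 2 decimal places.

lx·mx: 0, 0.3172, 0.2675, 0.0616, 0 → R0 = 0.6463
x·lx·mx: 0, 0.3172, 0.535, 0.1848, 0 → Σ = 1.037
T = 1.037 / 0.6463 = 1.604518… → 1.60

1.60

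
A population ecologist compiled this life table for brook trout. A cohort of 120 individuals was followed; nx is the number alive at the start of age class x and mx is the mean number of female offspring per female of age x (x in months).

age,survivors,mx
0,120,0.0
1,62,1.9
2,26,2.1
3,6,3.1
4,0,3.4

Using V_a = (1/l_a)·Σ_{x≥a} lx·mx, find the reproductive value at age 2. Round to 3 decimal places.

lx = nx/n0 = nx/120: 1, 0.51667…, 0.21667…, 0.05, 0
lx·mx for x ≥ 2: 0.455…, 0.155, 0 → sum = 0.61…
V_2 = 0.61… / l_2 = 0.61… / 0.216667… = 2.815385… → 2.815

2.815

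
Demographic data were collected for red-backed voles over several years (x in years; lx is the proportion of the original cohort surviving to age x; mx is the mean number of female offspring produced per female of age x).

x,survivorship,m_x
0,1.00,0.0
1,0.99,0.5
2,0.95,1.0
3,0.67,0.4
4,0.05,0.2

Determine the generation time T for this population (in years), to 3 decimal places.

1.880

lx·mx: 0, 0.495, 0.95, 0.268, 0.01 → R0 = 1.723
x·lx·mx: 0, 0.495, 1.9, 0.804, 0.04 → Σ = 3.239
T = 3.239 / 1.723 = 1.879861… → 1.880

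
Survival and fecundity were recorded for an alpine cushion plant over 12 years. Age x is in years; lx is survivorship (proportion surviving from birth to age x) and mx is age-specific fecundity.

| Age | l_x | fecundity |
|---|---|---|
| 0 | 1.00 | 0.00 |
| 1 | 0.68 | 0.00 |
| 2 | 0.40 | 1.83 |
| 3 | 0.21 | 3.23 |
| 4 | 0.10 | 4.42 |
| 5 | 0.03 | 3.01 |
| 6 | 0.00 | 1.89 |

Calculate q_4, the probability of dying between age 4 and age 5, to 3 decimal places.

q_4 = (l_4 − l_5) / l_4 = (0.1 − 0.03) / 0.1
     = 0.07 / 0.1 = 0.7 → 0.700

0.700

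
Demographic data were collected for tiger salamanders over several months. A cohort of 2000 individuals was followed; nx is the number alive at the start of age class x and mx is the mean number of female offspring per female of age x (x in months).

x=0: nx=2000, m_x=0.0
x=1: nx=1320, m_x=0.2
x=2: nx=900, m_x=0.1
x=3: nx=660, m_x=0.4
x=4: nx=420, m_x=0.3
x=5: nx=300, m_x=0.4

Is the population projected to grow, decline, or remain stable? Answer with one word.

declining

lx = nx/n0 = nx/2000: 1, 0.66, 0.45, 0.33, 0.21, 0.15
R0 = Σ lx·mx = 0 + 0.132 + 0.045 + 0.132 + 0.063 + 0.06 = 0.432
R0 < 1, so the population is declining.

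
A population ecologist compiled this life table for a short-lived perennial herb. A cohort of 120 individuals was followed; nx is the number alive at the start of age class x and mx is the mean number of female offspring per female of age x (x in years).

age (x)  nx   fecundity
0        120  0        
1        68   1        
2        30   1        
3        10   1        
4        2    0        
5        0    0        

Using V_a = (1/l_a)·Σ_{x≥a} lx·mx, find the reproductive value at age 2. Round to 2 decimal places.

1.33

lx = nx/n0 = nx/120: 1, 0.56667…, 0.25, 0.08333…, 0.01667…, 0
lx·mx for x ≥ 2: 0.25, 0.083333…, 0, 0 → sum = 0.333333…
V_2 = 0.333333… / l_2 = 0.333333… / 0.25 = 1.333333… → 1.33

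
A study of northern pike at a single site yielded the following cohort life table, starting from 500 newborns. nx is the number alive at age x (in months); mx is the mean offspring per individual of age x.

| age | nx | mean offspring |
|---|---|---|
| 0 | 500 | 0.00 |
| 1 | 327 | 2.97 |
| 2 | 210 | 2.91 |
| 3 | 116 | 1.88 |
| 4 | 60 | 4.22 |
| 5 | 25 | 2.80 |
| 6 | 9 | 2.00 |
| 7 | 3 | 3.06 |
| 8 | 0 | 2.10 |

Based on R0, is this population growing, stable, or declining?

growing

lx = nx/n0 = nx/500: 1, 0.654, 0.42, 0.232, 0.12, 0.05, 0.018, 0.006, 0
R0 = Σ lx·mx = 0 + 1.94238 + 1.2222 + 0.43616 + 0.5064 + 0.14 + 0.036 + 0.01836 + 0 = 4.3015
R0 > 1, so the population is growing.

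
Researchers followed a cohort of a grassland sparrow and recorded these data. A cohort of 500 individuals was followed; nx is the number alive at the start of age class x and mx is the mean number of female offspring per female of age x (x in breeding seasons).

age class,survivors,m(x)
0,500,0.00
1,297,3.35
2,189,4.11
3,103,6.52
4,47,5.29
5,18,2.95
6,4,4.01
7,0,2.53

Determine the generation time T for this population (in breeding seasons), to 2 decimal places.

2.14

lx = nx/n0 = nx/500: 1, 0.594, 0.378, 0.206, 0.094, 0.036, 0.008, 0
lx·mx: 0, 1.9899, 1.55358, 1.34312, 0.49726, 0.1062, 0.03208, 0 → R0 = 5.52214
x·lx·mx: 0, 1.9899, 3.10716, 4.02936, 1.98904, 0.531, 0.19248, 0 → Σ = 11.83894
T = 11.83894 / 5.52214 = 2.143904… → 2.14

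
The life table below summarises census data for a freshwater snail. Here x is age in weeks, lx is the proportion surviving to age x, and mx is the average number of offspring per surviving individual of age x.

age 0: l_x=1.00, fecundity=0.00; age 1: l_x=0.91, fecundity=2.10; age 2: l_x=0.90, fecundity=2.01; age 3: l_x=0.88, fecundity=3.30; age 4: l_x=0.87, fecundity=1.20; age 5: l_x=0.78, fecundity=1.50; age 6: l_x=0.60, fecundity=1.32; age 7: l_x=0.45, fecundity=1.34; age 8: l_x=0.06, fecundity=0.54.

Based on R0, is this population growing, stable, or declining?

growing

R0 = Σ lx·mx = 0 + 1.911 + 1.809 + 2.904 + 1.044 + 1.17 + 0.792 + 0.603 + 0.0324 = 10.2654
R0 > 1, so the population is growing.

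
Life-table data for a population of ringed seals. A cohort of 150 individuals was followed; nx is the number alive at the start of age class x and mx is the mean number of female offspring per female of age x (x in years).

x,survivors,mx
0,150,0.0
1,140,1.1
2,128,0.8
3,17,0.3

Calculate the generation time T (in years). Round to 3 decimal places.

lx = nx/n0 = nx/150: 1, 0.93333…, 0.85333…, 0.11333…
lx·mx: 0, 1.026667…, 0.682667…, 0.034… → R0 = 1.743333…
x·lx·mx: 0, 1.026667…, 1.365333…, 0.102… → Σ = 2.494…
T = 2.494… / 1.743333… = 1.430593… → 1.431

1.431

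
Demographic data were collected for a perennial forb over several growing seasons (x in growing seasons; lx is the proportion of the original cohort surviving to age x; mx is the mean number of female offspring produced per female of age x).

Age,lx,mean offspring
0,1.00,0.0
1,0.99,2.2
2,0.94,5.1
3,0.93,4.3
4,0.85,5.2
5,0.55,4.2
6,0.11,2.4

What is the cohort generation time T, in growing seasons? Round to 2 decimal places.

3.04

lx·mx: 0, 2.178, 4.794, 3.999, 4.42, 2.31, 0.264 → R0 = 17.965
x·lx·mx: 0, 2.178, 9.588, 11.997, 17.68, 11.55, 1.584 → Σ = 54.577
T = 54.577 / 17.965 = 3.037963… → 3.04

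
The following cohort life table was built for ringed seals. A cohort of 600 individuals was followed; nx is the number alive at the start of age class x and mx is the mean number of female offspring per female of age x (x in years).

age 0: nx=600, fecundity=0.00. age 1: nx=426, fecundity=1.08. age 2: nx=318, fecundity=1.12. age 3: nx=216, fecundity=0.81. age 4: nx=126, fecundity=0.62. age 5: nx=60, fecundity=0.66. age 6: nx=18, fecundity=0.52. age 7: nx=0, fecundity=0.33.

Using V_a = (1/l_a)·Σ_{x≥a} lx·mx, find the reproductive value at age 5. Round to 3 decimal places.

0.816

lx = nx/n0 = nx/600: 1, 0.71, 0.53, 0.36, 0.21, 0.1, 0.03, 0
lx·mx for x ≥ 5: 0.066, 0.0156, 0 → sum = 0.0816
V_5 = 0.0816 / l_5 = 0.0816 / 0.1 = 0.816 → 0.816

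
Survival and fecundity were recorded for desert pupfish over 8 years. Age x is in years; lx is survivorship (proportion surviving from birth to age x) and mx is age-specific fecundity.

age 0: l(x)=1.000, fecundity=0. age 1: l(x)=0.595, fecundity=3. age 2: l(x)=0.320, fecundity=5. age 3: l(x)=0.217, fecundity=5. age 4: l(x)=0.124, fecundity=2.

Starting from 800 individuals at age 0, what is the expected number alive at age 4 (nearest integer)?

Expected survivors = N0 · l_4 = 800 × 0.124 = 99.2 → 99

99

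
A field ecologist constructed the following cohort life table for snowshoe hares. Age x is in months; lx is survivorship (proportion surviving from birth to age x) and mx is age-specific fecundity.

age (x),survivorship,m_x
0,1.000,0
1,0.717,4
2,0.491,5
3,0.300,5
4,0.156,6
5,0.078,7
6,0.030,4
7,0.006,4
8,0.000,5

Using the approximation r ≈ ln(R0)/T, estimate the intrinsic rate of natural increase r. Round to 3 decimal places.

R0 = Σ lx·mx = 0 + 2.868 + 2.455 + 1.5 + 0.936 + 0.546 + 0.12 + 0.024 + 0 = 8.449
Σ x·lx·mx = 19.64; T = 19.64/8.449 = 2.32454…
r ≈ ln(R0)/T = ln(8.449)/2.32454… = 0.91805… → 0.918

0.918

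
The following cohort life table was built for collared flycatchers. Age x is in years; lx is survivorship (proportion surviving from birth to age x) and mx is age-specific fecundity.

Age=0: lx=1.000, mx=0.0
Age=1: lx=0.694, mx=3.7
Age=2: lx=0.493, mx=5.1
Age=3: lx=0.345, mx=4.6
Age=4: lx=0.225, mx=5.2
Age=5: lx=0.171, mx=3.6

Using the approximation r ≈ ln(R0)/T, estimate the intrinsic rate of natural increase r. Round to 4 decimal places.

0.8972

R0 = Σ lx·mx = 0 + 2.5678 + 2.5143 + 1.587 + 1.17 + 0.6156 = 8.4547
Σ x·lx·mx = 20.1154; T = 20.1154/8.4547 = 2.3792…
r ≈ ln(R0)/T = ln(8.4547)/2.3792… = 0.897245… → 0.8972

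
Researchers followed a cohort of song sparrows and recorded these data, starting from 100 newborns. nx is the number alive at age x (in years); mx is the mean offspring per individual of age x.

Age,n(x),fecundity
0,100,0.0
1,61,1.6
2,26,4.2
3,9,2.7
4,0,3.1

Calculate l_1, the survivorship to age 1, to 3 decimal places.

l_1 = n_1/n_0 = 61/100 = 0.61 → 0.610

0.610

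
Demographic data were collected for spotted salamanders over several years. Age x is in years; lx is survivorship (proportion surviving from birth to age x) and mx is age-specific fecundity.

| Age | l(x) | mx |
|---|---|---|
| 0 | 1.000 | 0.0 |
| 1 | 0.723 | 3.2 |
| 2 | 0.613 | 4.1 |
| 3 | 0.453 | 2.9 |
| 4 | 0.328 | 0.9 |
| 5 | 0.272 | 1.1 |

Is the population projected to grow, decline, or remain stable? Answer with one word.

R0 = Σ lx·mx = 0 + 2.3136 + 2.5133 + 1.3137 + 0.2952 + 0.2992 = 6.735
R0 > 1, so the population is growing.

growing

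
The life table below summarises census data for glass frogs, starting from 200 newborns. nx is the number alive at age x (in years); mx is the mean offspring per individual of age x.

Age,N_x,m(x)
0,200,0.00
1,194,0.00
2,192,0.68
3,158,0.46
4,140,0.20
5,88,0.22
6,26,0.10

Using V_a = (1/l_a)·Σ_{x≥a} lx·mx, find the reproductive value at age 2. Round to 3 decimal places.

lx = nx/n0 = nx/200: 1, 0.97, 0.96, 0.79, 0.7, 0.44, 0.13
lx·mx for x ≥ 2: 0.6528, 0.3634, 0.14, 0.0968, 0.013 → sum = 1.266
V_2 = 1.266 / l_2 = 1.266 / 0.96 = 1.31875 → 1.319

1.319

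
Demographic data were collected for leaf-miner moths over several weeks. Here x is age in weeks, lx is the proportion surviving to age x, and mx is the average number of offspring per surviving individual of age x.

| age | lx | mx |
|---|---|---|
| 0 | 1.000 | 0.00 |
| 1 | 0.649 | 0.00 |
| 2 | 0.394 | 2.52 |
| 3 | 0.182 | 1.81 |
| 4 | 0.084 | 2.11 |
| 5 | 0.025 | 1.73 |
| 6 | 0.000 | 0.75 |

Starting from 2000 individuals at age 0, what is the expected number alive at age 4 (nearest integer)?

168

Expected survivors = N0 · l_4 = 2000 × 0.084 = 168 → 168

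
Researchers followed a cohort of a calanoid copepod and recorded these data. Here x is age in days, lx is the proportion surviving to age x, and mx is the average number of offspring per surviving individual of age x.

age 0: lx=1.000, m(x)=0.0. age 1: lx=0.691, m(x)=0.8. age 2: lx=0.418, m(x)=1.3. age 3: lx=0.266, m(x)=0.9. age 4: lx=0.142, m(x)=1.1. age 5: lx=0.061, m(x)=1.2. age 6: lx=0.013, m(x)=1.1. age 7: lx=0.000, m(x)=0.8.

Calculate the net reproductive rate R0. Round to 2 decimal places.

lx·mx by age: 0, 0.5528, 0.5434, 0.2394, 0.1562, 0.0732, 0.0143, 0
R0 = Σ lx·mx = 1.5793 → 1.58

1.58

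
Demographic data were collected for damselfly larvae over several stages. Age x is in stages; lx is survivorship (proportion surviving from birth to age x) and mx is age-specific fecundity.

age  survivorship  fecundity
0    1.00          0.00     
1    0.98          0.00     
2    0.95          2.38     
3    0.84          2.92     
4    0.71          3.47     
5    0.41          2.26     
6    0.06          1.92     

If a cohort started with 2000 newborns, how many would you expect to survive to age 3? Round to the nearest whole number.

1680

Expected survivors = N0 · l_3 = 2000 × 0.84 = 1680 → 1680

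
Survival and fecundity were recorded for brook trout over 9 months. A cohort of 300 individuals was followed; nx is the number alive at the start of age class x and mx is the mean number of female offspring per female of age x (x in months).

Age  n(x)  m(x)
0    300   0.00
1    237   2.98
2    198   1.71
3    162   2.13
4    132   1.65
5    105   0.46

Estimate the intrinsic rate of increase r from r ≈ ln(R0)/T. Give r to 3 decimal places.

0.801

lx = nx/n0 = nx/300: 1, 0.79, 0.66, 0.54, 0.44, 0.35
R0 = Σ lx·mx = 0 + 2.3542 + 1.1286 + 1.1502 + 0.726 + 0.161 = 5.52
Σ x·lx·mx = 11.771; T = 11.771/5.52 = 2.13243…
r ≈ ln(R0)/T = ln(5.52)/2.13243… = 0.80114… → 0.801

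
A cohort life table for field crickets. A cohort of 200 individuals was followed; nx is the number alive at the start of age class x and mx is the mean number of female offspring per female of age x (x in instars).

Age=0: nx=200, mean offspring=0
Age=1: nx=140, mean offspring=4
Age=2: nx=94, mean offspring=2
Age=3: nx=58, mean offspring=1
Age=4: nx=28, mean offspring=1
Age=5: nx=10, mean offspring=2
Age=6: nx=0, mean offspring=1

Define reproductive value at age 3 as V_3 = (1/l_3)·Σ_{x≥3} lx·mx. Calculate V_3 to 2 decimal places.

lx = nx/n0 = nx/200: 1, 0.7, 0.47, 0.29, 0.14, 0.05, 0
lx·mx for x ≥ 3: 0.29, 0.14, 0.1, 0 → sum = 0.53
V_3 = 0.53 / l_3 = 0.53 / 0.29 = 1.827586… → 1.83

1.83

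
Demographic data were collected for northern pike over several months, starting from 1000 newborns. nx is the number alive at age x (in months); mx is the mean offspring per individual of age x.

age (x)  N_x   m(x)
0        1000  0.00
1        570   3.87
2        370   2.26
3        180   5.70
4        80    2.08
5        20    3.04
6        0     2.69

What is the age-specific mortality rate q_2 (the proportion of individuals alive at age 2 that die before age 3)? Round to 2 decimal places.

0.51

lx = nx/n0 = nx/1000: 1, 0.57, 0.37, 0.18, 0.08, 0.02, 0
q_2 = (l_2 − l_3) / l_2 = (0.37 − 0.18) / 0.37
     = 0.19 / 0.37 = 0.513514… → 0.51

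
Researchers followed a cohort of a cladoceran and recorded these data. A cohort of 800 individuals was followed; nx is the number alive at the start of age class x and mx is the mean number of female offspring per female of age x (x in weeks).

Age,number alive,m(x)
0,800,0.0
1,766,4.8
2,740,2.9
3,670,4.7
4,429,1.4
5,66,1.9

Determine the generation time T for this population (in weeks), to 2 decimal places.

lx = nx/n0 = nx/800: 1, 0.9575, 0.925, 0.8375, 0.53625, 0.0825
lx·mx: 0, 4.596, 2.6825, 3.93625, 0.75075, 0.15675 → R0 = 12.12225
x·lx·mx: 0, 4.596, 5.365, 11.80875, 3.003, 0.78375 → Σ = 25.5565
T = 25.5565 / 12.12225 = 2.108231… → 2.11

2.11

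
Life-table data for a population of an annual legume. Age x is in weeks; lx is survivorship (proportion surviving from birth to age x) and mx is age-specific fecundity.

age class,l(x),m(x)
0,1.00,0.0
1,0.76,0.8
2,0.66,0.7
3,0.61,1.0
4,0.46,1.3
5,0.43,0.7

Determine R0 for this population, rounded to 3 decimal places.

2.579

lx·mx by age: 0, 0.608, 0.462, 0.61, 0.598, 0.301
R0 = Σ lx·mx = 2.579 → 2.579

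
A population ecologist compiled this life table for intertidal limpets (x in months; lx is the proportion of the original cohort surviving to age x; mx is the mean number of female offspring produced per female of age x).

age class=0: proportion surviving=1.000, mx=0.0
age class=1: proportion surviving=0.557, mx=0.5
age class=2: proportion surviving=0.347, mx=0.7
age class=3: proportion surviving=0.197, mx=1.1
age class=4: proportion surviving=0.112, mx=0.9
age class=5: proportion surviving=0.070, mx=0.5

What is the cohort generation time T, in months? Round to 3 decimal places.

2.280

lx·mx: 0, 0.2785, 0.2429, 0.2167, 0.1008, 0.035 → R0 = 0.8739
x·lx·mx: 0, 0.2785, 0.4858, 0.6501, 0.4032, 0.175 → Σ = 1.9926
T = 1.9926 / 0.8739 = 2.280124… → 2.280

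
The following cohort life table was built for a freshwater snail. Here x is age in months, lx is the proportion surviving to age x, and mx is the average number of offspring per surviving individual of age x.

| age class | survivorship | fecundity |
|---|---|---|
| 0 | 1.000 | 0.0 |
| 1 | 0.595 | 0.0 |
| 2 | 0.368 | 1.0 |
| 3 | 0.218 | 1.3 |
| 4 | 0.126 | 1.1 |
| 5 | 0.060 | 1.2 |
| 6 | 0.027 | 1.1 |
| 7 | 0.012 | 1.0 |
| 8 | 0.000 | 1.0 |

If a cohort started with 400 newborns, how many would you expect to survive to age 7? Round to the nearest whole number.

5

Expected survivors = N0 · l_7 = 400 × 0.012 = 4.8 → 5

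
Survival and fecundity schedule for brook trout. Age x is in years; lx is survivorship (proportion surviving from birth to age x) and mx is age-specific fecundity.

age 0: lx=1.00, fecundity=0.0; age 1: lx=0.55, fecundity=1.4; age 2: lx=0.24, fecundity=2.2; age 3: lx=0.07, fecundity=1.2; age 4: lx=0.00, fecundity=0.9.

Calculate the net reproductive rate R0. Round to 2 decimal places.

1.38

lx·mx by age: 0, 0.77, 0.528, 0.084, 0
R0 = Σ lx·mx = 1.382 → 1.38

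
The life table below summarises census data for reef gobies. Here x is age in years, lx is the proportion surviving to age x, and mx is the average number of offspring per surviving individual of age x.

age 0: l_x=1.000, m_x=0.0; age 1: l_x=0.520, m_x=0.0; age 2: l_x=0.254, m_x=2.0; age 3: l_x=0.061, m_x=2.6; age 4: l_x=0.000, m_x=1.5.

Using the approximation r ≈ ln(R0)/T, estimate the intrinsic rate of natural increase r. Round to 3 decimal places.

R0 = Σ lx·mx = 0 + 0 + 0.508 + 0.1586 + 0 = 0.6666
Σ x·lx·mx = 1.4918; T = 1.4918/0.6666 = 2.23792…
r ≈ ln(R0)/T = ln(0.6666)/2.23792… = -0.18122… → -0.181

-0.181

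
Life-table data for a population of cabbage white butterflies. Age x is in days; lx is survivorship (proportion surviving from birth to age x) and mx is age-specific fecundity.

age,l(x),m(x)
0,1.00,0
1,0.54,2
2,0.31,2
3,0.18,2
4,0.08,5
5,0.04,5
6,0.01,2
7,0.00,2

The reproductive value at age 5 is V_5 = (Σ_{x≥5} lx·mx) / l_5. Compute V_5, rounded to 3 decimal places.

lx·mx for x ≥ 5: 0.2, 0.02, 0 → sum = 0.22
V_5 = 0.22 / l_5 = 0.22 / 0.04 = 5.5 → 5.500

5.500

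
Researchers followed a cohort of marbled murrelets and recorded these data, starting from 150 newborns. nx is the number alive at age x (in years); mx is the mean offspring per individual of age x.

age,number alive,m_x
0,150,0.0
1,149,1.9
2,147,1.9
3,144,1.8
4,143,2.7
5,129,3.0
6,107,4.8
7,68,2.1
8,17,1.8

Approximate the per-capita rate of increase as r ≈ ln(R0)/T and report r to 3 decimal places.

0.659

lx = nx/n0 = nx/150: 1, 0.99333…, 0.98, 0.96, 0.95333…, 0.86, 0.71333…, 0.45333…, 0.11333…
R0 = Σ lx·mx = 0 + 1.88733… + 1.862 + 1.728 + 2.574… + 2.58 + 3.424… + 0.952… + 0.204… = 15.211333…
Σ x·lx·mx = 62.831333…; T = 62.831333…/15.211333… = 4.13056…
r ≈ ln(R0)/T = ln(15.211333…)/4.13056… = 0.659… → 0.659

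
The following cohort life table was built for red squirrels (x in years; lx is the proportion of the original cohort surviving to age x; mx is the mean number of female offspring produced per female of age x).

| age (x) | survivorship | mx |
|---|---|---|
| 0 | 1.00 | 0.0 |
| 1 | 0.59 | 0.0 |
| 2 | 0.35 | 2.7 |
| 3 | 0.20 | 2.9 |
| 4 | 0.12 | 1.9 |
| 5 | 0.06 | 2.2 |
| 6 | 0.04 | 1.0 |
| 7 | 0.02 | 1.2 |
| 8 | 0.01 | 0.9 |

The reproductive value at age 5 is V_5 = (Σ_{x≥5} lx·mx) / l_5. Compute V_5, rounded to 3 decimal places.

3.417

lx·mx for x ≥ 5: 0.132, 0.04, 0.024, 0.009 → sum = 0.205
V_5 = 0.205 / l_5 = 0.205 / 0.06 = 3.416667… → 3.417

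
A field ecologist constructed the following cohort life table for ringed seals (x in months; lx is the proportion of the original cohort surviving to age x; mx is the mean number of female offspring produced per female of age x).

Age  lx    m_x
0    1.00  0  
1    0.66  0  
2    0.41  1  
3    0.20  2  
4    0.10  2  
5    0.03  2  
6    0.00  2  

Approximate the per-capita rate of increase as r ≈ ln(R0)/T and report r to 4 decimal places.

R0 = Σ lx·mx = 0 + 0 + 0.41 + 0.4 + 0.2 + 0.06 + 0 = 1.07
Σ x·lx·mx = 3.12; T = 3.12/1.07 = 2.91589…
r ≈ ln(R0)/T = ln(1.07)/2.91589… = 0.023203… → 0.0232

0.0232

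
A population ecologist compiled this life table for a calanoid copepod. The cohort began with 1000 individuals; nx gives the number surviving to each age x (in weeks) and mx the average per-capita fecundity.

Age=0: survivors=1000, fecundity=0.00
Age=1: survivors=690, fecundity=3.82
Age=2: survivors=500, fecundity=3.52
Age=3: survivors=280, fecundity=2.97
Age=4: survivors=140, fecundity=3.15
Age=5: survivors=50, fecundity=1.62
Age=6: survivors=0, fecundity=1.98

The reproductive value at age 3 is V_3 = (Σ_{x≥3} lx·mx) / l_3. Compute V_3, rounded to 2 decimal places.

4.83

lx = nx/n0 = nx/1000: 1, 0.69, 0.5, 0.28, 0.14, 0.05, 0
lx·mx for x ≥ 3: 0.8316, 0.441, 0.081, 0 → sum = 1.3536
V_3 = 1.3536 / l_3 = 1.3536 / 0.28 = 4.834286… → 4.83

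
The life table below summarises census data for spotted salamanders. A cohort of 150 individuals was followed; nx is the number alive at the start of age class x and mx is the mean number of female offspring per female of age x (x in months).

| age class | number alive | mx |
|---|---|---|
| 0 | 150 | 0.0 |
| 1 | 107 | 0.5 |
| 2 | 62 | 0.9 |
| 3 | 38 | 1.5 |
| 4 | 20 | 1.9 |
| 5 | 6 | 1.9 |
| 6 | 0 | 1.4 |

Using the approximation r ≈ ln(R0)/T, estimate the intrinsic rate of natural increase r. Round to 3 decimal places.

lx = nx/n0 = nx/150: 1, 0.71333…, 0.41333…, 0.25333…, 0.13333…, 0.04, 0
R0 = Σ lx·mx = 0 + 0.35667… + 0.372… + 0.38… + 0.25333… + 0.076 + 0 = 1.438…
Σ x·lx·mx = 3.634…; T = 3.634…/1.438… = 2.52712…
r ≈ ln(R0)/T = ln(1.438…)/2.52712… = 0.14374… → 0.144

0.144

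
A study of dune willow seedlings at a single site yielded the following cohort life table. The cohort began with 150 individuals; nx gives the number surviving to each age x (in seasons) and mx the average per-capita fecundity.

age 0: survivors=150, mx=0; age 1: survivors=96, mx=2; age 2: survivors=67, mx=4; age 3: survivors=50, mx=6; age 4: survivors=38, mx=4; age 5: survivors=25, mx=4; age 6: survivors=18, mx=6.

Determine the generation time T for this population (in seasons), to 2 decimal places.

lx = nx/n0 = nx/150: 1, 0.64, 0.44667…, 0.33333…, 0.25333…, 0.16667…, 0.12
lx·mx: 0, 1.28, 1.786667…, 2…, 1.013333…, 0.666667…, 0.72 → R0 = 7.466667…
x·lx·mx: 0, 1.28, 3.573333…, 6…, 4.053333…, 3.333333…, 4.32 → Σ = 22.56…
T = 22.56… / 7.466667… = 3.021429… → 3.02

3.02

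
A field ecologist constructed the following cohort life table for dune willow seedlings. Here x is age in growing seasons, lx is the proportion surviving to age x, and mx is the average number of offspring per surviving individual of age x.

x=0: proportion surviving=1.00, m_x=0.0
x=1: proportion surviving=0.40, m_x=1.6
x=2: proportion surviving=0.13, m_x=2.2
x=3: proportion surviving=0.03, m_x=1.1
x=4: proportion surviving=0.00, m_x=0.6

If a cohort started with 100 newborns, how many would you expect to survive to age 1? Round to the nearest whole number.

Expected survivors = N0 · l_1 = 100 × 0.40 = 40 → 40

40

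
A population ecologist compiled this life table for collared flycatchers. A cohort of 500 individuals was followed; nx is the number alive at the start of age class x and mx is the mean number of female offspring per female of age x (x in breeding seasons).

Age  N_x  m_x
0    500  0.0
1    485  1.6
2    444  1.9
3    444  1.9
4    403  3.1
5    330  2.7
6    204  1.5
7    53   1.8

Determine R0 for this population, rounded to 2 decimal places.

10.01

lx = nx/n0 = nx/500: 1, 0.97, 0.888, 0.888, 0.806, 0.66, 0.408, 0.106
lx·mx by age: 0, 1.552, 1.6872, 1.6872, 2.4986, 1.782, 0.612, 0.1908
R0 = Σ lx·mx = 10.0098 → 10.01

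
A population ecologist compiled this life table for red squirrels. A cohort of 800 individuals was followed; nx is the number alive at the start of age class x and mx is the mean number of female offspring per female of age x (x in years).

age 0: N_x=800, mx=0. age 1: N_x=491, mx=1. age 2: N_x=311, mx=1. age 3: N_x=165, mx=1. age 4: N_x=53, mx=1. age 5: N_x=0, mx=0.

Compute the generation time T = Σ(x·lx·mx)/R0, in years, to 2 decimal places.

1.78

lx = nx/n0 = nx/800: 1, 0.61375, 0.38875, 0.20625, 0.06625, 0
lx·mx: 0, 0.61375, 0.38875, 0.20625, 0.06625, 0 → R0 = 1.275
x·lx·mx: 0, 0.61375, 0.7775, 0.61875, 0.265, 0 → Σ = 2.275
T = 2.275 / 1.275 = 1.784314… → 1.78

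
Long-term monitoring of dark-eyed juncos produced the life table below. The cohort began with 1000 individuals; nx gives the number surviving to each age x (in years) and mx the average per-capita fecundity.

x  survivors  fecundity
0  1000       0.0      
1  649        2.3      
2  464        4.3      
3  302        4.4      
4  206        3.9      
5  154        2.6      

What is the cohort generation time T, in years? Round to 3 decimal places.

2.439

lx = nx/n0 = nx/1000: 1, 0.649, 0.464, 0.302, 0.206, 0.154
lx·mx: 0, 1.4927, 1.9952, 1.3288, 0.8034, 0.4004 → R0 = 6.0205
x·lx·mx: 0, 1.4927, 3.9904, 3.9864, 3.2136, 2.002 → Σ = 14.6851
T = 14.6851 / 6.0205 = 2.439183… → 2.439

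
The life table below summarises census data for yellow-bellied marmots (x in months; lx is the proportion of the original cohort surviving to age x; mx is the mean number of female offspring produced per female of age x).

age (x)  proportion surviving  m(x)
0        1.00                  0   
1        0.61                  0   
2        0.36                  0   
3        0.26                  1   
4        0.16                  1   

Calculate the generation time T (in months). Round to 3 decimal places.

3.381

lx·mx: 0, 0, 0, 0.26, 0.16 → R0 = 0.42
x·lx·mx: 0, 0, 0, 0.78, 0.64 → Σ = 1.42
T = 1.42 / 0.42 = 3.380952… → 3.381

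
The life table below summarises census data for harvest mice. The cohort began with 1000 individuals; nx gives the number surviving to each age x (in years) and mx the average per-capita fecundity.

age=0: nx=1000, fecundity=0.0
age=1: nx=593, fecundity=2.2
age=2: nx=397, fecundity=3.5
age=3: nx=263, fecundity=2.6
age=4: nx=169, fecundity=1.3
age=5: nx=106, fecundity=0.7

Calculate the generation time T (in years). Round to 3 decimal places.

2.011

lx = nx/n0 = nx/1000: 1, 0.593, 0.397, 0.263, 0.169, 0.106
lx·mx: 0, 1.3046, 1.3895, 0.6838, 0.2197, 0.0742 → R0 = 3.6718
x·lx·mx: 0, 1.3046, 2.779, 2.0514, 0.8788, 0.371 → Σ = 7.3848
T = 7.3848 / 3.6718 = 2.011221… → 2.011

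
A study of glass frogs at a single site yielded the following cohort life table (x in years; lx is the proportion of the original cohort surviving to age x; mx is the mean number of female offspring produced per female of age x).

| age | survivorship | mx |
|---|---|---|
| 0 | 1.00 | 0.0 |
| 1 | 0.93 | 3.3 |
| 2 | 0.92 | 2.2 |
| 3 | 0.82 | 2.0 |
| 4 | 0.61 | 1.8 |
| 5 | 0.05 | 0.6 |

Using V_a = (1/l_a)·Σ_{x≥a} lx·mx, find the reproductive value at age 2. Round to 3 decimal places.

lx·mx for x ≥ 2: 2.024, 1.64, 1.098, 0.03 → sum = 4.792
V_2 = 4.792 / l_2 = 4.792 / 0.92 = 5.208696… → 5.209

5.209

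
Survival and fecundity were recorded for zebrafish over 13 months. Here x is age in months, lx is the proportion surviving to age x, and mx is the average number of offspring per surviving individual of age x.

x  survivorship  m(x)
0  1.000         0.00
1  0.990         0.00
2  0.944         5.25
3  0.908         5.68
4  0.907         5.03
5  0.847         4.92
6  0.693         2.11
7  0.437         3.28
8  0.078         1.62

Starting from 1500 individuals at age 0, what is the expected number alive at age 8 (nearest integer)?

117

Expected survivors = N0 · l_8 = 1500 × 0.078 = 117 → 117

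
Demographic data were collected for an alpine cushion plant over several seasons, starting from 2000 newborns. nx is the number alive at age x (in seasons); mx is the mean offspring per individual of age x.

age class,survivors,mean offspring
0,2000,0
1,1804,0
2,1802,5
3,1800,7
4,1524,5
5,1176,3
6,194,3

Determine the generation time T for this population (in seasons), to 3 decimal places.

3.222

lx = nx/n0 = nx/2000: 1, 0.902, 0.901, 0.9, 0.762, 0.588, 0.097
lx·mx: 0, 0, 4.505, 6.3, 3.81, 1.764, 0.291 → R0 = 16.67
x·lx·mx: 0, 0, 9.01, 18.9, 15.24, 8.82, 1.746 → Σ = 53.716
T = 53.716 / 16.67 = 3.222316… → 3.222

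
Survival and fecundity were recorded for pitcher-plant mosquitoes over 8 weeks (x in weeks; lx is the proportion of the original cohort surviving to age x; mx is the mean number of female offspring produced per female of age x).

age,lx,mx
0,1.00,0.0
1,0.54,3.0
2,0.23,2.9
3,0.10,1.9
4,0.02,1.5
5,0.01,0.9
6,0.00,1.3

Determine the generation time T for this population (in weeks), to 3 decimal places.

lx·mx: 0, 1.62, 0.667, 0.19, 0.03, 0.009, 0 → R0 = 2.516
x·lx·mx: 0, 1.62, 1.334, 0.57, 0.12, 0.045, 0 → Σ = 3.689
T = 3.689 / 2.516 = 1.466216… → 1.466

1.466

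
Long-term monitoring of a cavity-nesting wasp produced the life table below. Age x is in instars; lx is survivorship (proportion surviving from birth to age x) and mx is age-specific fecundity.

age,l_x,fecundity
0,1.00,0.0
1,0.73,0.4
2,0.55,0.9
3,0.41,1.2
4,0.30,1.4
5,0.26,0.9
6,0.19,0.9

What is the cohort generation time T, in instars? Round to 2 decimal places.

lx·mx: 0, 0.292, 0.495, 0.492, 0.42, 0.234, 0.171 → R0 = 2.104
x·lx·mx: 0, 0.292, 0.99, 1.476, 1.68, 1.17, 1.026 → Σ = 6.634
T = 6.634 / 2.104 = 3.153042… → 3.15

3.15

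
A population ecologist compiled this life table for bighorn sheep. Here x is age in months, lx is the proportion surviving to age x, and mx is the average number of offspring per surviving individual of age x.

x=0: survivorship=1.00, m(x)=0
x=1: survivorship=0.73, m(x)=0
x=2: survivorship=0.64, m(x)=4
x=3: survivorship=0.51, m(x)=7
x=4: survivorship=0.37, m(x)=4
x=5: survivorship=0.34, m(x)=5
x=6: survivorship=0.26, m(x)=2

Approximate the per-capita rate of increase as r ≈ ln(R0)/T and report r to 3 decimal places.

0.673

R0 = Σ lx·mx = 0 + 0 + 2.56 + 3.57 + 1.48 + 1.7 + 0.52 = 9.83
Σ x·lx·mx = 33.37; T = 33.37/9.83 = 3.39471…
r ≈ ln(R0)/T = ln(9.83)/3.39471… = 0.67324… → 0.673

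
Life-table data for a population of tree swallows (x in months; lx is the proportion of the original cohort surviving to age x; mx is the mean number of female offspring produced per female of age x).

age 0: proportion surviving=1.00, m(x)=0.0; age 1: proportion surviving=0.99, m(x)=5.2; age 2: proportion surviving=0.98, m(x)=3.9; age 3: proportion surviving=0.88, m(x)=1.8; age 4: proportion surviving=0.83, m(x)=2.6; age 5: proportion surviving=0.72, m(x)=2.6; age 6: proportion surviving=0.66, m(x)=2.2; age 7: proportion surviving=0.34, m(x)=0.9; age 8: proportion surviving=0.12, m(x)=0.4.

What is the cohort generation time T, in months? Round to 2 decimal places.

lx·mx: 0, 5.148, 3.822, 1.584, 2.158, 1.872, 1.452, 0.306, 0.048 → R0 = 16.39
x·lx·mx: 0, 5.148, 7.644, 4.752, 8.632, 9.36, 8.712, 2.142, 0.384 → Σ = 46.774
T = 46.774 / 16.39 = 2.853813… → 2.85

2.85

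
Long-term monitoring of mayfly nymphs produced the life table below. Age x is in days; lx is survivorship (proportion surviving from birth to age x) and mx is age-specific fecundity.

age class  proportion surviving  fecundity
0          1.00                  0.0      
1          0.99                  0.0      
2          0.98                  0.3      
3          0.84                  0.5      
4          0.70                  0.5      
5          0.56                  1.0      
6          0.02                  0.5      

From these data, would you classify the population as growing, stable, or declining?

growing

R0 = Σ lx·mx = 0 + 0 + 0.294 + 0.42 + 0.35 + 0.56 + 0.01 = 1.634
R0 > 1, so the population is growing.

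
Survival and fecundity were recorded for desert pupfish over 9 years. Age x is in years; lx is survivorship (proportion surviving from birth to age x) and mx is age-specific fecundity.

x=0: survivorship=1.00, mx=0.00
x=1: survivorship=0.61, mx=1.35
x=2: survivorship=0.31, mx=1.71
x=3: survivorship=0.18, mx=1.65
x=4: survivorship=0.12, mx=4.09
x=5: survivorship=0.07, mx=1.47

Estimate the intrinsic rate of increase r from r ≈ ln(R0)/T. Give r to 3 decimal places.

R0 = Σ lx·mx = 0 + 0.8235 + 0.5301 + 0.297 + 0.4908 + 0.1029 = 2.2443
Σ x·lx·mx = 5.2524; T = 5.2524/2.2443 = 2.34033…
r ≈ ln(R0)/T = ln(2.2443)/2.34033… = 0.34542… → 0.345

0.345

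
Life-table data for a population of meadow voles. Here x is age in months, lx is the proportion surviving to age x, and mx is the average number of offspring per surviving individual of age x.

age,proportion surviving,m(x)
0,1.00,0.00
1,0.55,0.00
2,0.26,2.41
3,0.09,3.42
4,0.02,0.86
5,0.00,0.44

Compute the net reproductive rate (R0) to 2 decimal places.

0.95

lx·mx by age: 0, 0, 0.6266, 0.3078, 0.0172, 0
R0 = Σ lx·mx = 0.9516 → 0.95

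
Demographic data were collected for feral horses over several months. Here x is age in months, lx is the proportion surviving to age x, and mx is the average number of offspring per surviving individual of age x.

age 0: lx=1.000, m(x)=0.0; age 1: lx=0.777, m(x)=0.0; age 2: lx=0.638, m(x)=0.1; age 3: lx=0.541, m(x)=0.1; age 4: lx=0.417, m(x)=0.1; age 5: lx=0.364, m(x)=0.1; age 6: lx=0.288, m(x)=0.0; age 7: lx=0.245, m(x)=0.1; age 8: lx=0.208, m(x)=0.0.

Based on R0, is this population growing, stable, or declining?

declining

R0 = Σ lx·mx = 0 + 0 + 0.0638 + 0.0541 + 0.0417 + 0.0364 + 0 + 0.0245 + 0 = 0.2205
R0 < 1, so the population is declining.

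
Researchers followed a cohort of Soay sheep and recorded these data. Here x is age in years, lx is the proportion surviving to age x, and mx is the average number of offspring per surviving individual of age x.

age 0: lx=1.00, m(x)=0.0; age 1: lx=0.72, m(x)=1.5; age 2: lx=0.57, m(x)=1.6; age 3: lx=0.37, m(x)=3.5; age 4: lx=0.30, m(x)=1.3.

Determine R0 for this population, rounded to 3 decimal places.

lx·mx by age: 0, 1.08, 0.912, 1.295, 0.39
R0 = Σ lx·mx = 3.677 → 3.677

3.677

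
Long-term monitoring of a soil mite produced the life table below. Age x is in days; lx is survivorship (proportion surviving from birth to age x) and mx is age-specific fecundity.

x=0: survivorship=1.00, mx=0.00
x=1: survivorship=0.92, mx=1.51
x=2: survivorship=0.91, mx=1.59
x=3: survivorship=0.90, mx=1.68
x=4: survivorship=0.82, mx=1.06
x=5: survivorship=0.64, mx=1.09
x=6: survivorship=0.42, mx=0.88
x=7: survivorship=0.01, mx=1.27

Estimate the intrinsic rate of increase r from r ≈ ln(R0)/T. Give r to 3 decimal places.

0.641

R0 = Σ lx·mx = 0 + 1.3892 + 1.4469 + 1.512 + 0.8692 + 0.6976 + 0.3696 + 0.0127 = 6.2972
Σ x·lx·mx = 18.0903; T = 18.0903/6.2972 = 2.87275…
r ≈ ln(R0)/T = ln(6.2972)/2.87275… = 0.64054… → 0.641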